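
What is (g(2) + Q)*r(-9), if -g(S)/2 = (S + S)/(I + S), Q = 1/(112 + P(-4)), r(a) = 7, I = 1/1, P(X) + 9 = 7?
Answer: -6139/330 ≈ -18.603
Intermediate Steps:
P(X) = -2 (P(X) = -9 + 7 = -2)
I = 1
Q = 1/110 (Q = 1/(112 - 2) = 1/110 ≈ 0.0090909)
g(S) = -4*S/(1 + S) (g(S) = -2*(S + S)/(1 + S) = -2*2*S/(1 + S) = -4*S/(1 + S))
(g(2) + Q)*r(-9) = (-4*2/(1 + 2) + 1/110)*7 = (-4*2/3 + 1/110)*7 = (-4*2*⅓ + 1/110)*7 = (-8/3 + 1/110)*7 = -877/330*7 = -6139/330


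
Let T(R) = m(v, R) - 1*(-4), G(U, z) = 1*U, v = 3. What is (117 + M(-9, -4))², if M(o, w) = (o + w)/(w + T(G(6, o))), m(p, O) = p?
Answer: 114244/9 ≈ 12694.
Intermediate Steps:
G(U, z) = U
T(R) = 7 (T(R) = 3 - 1*(-4) = 3 + 4 = 7)
M(o, w) = (o + w)/(7 + w) (M(o, w) = (o + w)/(w + 7) = (o + w)/(7 + w))
(117 + M(-9, -4))² = (117 + (-9 - 4)/(7 - 4))² = (117 - 13/3)² = (338/3)² = 114244/9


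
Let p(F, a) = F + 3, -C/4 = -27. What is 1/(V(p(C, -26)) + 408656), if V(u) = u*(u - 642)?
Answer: 1/349715 ≈ 2.8595e-6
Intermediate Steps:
C = 108 (C = -4*(-27) = 108)
p(F, a) = 3 + F
V(u) = u*(-642 + u)
1/(V(p(C, -26)) + 408656) = 1/((3 + 108)*(-642 + (3 + 108)) + 408656) = 1/(111*(-642 + 111) + 408656) = 1/(111*(-531) + 408656) = 1/(-58941 + 408656) = 1/349715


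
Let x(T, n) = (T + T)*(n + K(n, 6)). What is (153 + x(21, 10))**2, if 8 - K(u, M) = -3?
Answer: 1071225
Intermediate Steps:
K(u, M) = 11 (K(u, M) = 8 - 1*(-3) = 8 + 3 = 11)
x(T, n) = 2*T*(11 + n) (x(T, n) = (T + T)*(n + 11) = (2*T)*(11 + n) = 2*T*(11 + n))
(153 + x(21, 10))**2 = (153 + 2*21*(11 + 10))**2 = (153 + 2*21*21)**2 = (153 + 882)**2 = 1035**2 = 1071225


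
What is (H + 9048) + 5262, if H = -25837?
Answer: -11527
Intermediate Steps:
(H + 9048) + 5262 = (-25837 + 9048) + 5262 = -16789 + 5262 = -11527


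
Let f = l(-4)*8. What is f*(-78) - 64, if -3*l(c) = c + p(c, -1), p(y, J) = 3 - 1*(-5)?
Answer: 768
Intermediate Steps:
p(y, J) = 8 (p(y, J) = 3 + 5 = 8)
l(c) = -8/3 - c/3 (l(c) = -(c + 8)/3 = -(8 + c)/3 = -8/3 - c/3)
f = -32/3 (f = (-8/3 - ⅓*(-4))*8 = (-8/3 + 4/3)*8 = -4/3*8 = -32/3 ≈ -10.667)
f*(-78) - 64 = -32/3*(-78) - 64 = 832 - 64 = 768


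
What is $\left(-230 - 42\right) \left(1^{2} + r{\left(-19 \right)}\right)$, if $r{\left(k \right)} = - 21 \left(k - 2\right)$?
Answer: $-120224$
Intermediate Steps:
$r{\left(k \right)} = 42 - 21 k$ ($r{\left(k \right)} = - 21 \left(-2 + k\right) = 42 - 21 k$)
$\left(-230 - 42\right) \left(1^{2} + r{\left(-19 \right)}\right) = \left(-230 - 42\right) \left(1^{2} + \left(42 - -399\right)\right) = \left(-230 - 42\right) \left(1 + \left(42 + 399\right)\right) = - 272 \left(1 + 441\right) = \left(-272\right) 442 = -120224$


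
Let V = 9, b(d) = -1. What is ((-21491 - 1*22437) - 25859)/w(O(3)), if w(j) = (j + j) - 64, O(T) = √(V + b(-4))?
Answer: 139574/127 + 69787*√2/1016 ≈ 1196.1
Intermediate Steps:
O(T) = 2*√2 (O(T) = √(9 - 1) = √8 = 2*√2)
w(j) = -64 + 2*j (w(j) = 2*j - 64 = -64 + 2*j)
((-21491 - 1*22437) - 25859)/w(O(3)) = ((-21491 - 1*22437) - 25859)/(-64 + 2*(2*√2)) = ((-21491 - 22437) - 25859)/(-64 + 4*√2) = (-43928 - 25859)/(-64 + 4*√2) = -69787/(-64 + 4*√2)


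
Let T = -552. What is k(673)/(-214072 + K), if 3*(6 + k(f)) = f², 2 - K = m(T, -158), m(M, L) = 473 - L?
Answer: -452911/644103 ≈ -0.70317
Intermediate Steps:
K = -629 (K = 2 - (473 - 1*(-158)) = 2 - (473 + 158) = 2 - 1*631 = 2 - 631 = -629)
k(f) = -6 + f²/3
k(673)/(-214072 + K) = (-6 + (⅓)*673²)/(-214072 - 629) = (-6 + (⅓)*452929)/(-214701) = (-6 + 452929/3)*(-1/214701) = (452911/3)*(-1/214701) = -452911/644103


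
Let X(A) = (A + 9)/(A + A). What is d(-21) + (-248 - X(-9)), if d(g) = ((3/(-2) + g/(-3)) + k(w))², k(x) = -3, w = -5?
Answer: -967/4 ≈ -241.75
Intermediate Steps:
X(A) = (9 + A)/(2*A) (X(A) = (9 + A)/((2*A)) = (9 + A)*(1/(2*A)) = (9 + A)/(2*A))
d(g) = (-9/2 - g/3)² (d(g) = ((3/(-2) + g/(-3)) - 3)² = ((3*(-½) + g*(-⅓)) - 3)² = ((-3/2 - g/3) - 3)² = (-9/2 - g/3)²)
d(-21) + (-248 - X(-9)) = (27 + 2*(-21))²/36 + (-248 - (9 - 9)/(2*(-9))) = (27 - 42)²/36 + (-248 - (-1)*0/(2*9)) = (1/36)*(-15)² + (-248 - 1*0) = (1/36)*225 + (-248 + 0) = 25/4 - 248 = -967/4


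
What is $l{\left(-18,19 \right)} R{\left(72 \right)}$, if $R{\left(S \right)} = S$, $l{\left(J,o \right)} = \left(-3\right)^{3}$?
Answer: $-1944$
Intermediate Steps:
$l{\left(J,o \right)} = -27$
$l{\left(-18,19 \right)} R{\left(72 \right)} = \left(-27\right) 72 = -1944$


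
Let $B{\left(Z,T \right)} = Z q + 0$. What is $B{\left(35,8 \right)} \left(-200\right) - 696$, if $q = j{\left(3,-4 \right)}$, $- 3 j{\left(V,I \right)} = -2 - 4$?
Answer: $-14696$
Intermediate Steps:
$j{\left(V,I \right)} = 2$ ($j{\left(V,I \right)} = - \frac{-2 - 4}{3} = \left(- \frac{1}{3}\right) \left(-6\right) = 2$)
$q = 2$
$B{\left(Z,T \right)} = 2 Z$ ($B{\left(Z,T \right)} = Z 2 + 0 = 2 Z + 0 = 2 Z$)
$B{\left(35,8 \right)} \left(-200\right) - 696 = 2 \cdot 35 \left(-200\right) - 696 = 70 \left(-200\right) - 696 = -14000 - 696 = -14696$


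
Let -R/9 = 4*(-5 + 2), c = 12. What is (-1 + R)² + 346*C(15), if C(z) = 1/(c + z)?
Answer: 309469/27 ≈ 11462.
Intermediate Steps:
C(z) = 1/(12 + z)
R = 108 (R = -36*(-5 + 2) = -36*(-3) = -9*(-12) = 108)
(-1 + R)² + 346*C(15) = (-1 + 108)² + 346/(12 + 15) = 107² + 346/27 = 11449 + 346*(1/27) = 11449 + 346/27 = 309469/27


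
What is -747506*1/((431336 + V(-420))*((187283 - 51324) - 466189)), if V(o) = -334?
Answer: 373753/71164895230 ≈ 5.2519e-6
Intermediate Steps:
-747506*1/((431336 + V(-420))*((187283 - 51324) - 466189)) = -747506*1/((431336 - 334)*((187283 - 51324) - 466189)) = -747506*1/(431002*(135959 - 466189)) = -747506/(431002*(-330230)) = -747506/(-142329790460) = -747506*(-1/142329790460) = 373753/71164895230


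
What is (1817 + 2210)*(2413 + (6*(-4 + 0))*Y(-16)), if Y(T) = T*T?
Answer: -15024737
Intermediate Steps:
Y(T) = T**2
(1817 + 2210)*(2413 + (6*(-4 + 0))*Y(-16)) = (1817 + 2210)*(2413 + (6*(-4 + 0))*(-16)**2) = 4027*(2413 + (6*(-4))*256) = 4027*(2413 - 24*256) = 4027*(2413 - 6144) = 4027*(-3731) = -15024737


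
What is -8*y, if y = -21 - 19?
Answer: 320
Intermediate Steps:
y = -40
-8*y = -8*(-40) = 320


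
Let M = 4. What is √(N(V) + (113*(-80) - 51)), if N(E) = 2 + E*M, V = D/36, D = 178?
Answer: I*√81623/3 ≈ 95.232*I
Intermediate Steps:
V = 89/18 (V = 178/36 = 178*(1/36) = 89/18 ≈ 4.9444)
N(E) = 2 + 4*E (N(E) = 2 + E*4 = 2 + 4*E)
√(N(V) + (113*(-80) - 51)) = √((2 + 4*(89/18)) + (113*(-80) - 51)) = √((2 + 178/9) + (-9040 - 51)) = √(196/9 - 9091) = √(-81623/9) = I*√81623/3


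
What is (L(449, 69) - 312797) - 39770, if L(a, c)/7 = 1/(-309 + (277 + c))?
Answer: -13044972/37 ≈ -3.5257e+5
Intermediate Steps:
L(a, c) = 7/(-32 + c) (L(a, c) = 7/(-309 + (277 + c)) = 7/(-32 + c))
(L(449, 69) - 312797) - 39770 = (7/(-32 + 69) - 312797) - 39770 = (7/37 - 312797) - 39770 = -11573482/37 - 39770 = -13044972/37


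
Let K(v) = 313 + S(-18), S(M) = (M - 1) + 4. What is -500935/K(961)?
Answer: -500935/298 ≈ -1681.0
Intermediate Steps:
S(M) = 3 + M (S(M) = (-1 + M) + 4 = 3 + M)
K(v) = 298 (K(v) = 313 + (3 - 18) = 313 - 15 = 298)
-500935/K(961) = -500935/298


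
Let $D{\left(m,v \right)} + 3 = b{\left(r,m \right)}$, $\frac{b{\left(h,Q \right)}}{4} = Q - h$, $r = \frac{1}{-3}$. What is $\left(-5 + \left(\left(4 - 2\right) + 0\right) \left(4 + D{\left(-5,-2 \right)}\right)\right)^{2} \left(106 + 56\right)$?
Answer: $263538$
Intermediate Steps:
$r = - \frac{1}{3} \approx -0.33333$
$b{\left(h,Q \right)} = - 4 h + 4 Q$ ($b{\left(h,Q \right)} = 4 \left(Q - h\right) = - 4 h + 4 Q$)
$D{\left(m,v \right)} = - \frac{5}{3} + 4 m$ ($D{\left(m,v \right)} = -3 + \left(\left(-4\right) \left(- \frac{1}{3}\right) + 4 m\right) = -3 + \left(\frac{4}{3} + 4 m\right) = - \frac{5}{3} + 4 m$)
$\left(-5 + \left(\left(4 - 2\right) + 0\right) \left(4 + D{\left(-5,-2 \right)}\right)\right)^{2} \left(106 + 56\right) = \left(-5 + \left(\left(4 - 2\right) + 0\right) \left(4 + \left(- \frac{5}{3} + 4 \left(-5\right)\right)\right)\right)^{2} \left(106 + 56\right) = \left(-5 + \left(2 + 0\right) \left(4 - \frac{65}{3}\right)\right)^{2} \cdot 162 = \left(-5 + 2 \left(4 - \frac{65}{3}\right)\right)^{2} \cdot 162 = \left(-5 + 2 \left(- \frac{53}{3}\right)\right)^{2} \cdot 162 = \left(-5 - \frac{106}{3}\right)^{2} \cdot 162 = \left(- \frac{121}{3}\right)^{2} \cdot 162 = \frac{14641}{9} \cdot 162 = 263538$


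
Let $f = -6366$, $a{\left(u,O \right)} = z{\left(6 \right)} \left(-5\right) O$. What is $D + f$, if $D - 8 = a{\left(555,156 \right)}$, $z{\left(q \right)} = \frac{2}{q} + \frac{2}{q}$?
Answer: $-6878$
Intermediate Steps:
$z{\left(q \right)} = \frac{4}{q}$
$a{\left(u,O \right)} = - \frac{10 O}{3}$ ($a{\left(u,O \right)} = \frac{4}{6} \left(-5\right) O = 4 \cdot \frac{1}{6} \left(-5\right) O = \frac{2}{3} \left(-5\right) O = - \frac{10 O}{3}$)
$D = -512$ ($D = 8 - 520 = -512$)
$D + f = -512 - 6366 = -6878$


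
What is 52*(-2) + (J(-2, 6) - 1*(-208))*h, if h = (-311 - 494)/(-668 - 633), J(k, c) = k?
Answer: 30526/1301 ≈ 23.464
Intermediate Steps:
h = 805/1301 (h = -805/(-1301) = -805*(-1/1301) = 805/1301 ≈ 0.61875)
52*(-2) + (J(-2, 6) - 1*(-208))*h = 52*(-2) + (-2 - 1*(-208))*(805/1301) = -104 + (-2 + 208)*(805/1301) = -104 + 206*(805/1301) = -104 + 165830/1301 = 30526/1301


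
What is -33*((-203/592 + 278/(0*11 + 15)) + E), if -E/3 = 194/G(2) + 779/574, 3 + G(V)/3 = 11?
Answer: 6927173/20720 ≈ 334.32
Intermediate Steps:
G(V) = 24 (G(V) = -9 + 3*11 = -9 + 33 = 24)
E = -793/28 (E = -3*(194/24 + 779/574) = -3*(194*(1/24) + 779*(1/574)) = -3*(97/12 + 19/14) = -3*793/84 = -793/28 ≈ -28.321)
-33*((-203/592 + 278/(0*11 + 15)) + E) = -33*((-203/592 + 278/(0*11 + 15)) - 793/28) = -33*((-203*1/592 + 278/(0 + 15)) - 793/28) = -33*((-203/592 + 278/15) - 793/28) = -33*(161531/8880 - 793/28) = -33*(-629743/62160) = 6927173/20720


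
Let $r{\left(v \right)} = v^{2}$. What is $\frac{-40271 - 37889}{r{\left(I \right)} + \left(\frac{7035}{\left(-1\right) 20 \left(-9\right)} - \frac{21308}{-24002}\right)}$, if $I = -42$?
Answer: $- \frac{2251195584}{51958697} \approx -43.327$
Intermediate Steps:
$\frac{-40271 - 37889}{r{\left(I \right)} + \left(\frac{7035}{\left(-1\right) 20 \left(-9\right)} - \frac{21308}{-24002}\right)} = \frac{-40271 - 37889}{\left(-42\right)^{2} + \left(\frac{7035}{\left(-1\right) 20 \left(-9\right)} - \frac{21308}{-24002}\right)} = - \frac{78160}{1764 - \left(- \frac{10654}{12001} - \frac{7035}{\left(-20\right) \left(-9\right)}\right)} = - \frac{78160}{1764 + \left(\frac{7035}{180} + \frac{10654}{12001}\right)} = - \frac{78160}{1764 + \left(7035 \cdot \frac{1}{180} + \frac{10654}{12001}\right)} = - \frac{78160}{1764 + \left(\frac{469}{12} + \frac{10654}{12001}\right)} = - \frac{78160}{1764 + \frac{5756317}{144012}} = - \frac{78160}{\frac{259793485}{144012}} = \left(-78160\right) \frac{144012}{259793485} = - \frac{2251195584}{51958697}$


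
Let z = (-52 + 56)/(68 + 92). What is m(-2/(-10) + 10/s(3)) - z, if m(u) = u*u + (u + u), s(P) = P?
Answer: 35147/1800 ≈ 19.526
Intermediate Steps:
z = 1/40 (z = 4/160 = 4*(1/160) = 1/40 ≈ 0.025000)
m(u) = u² + 2*u
m(-2/(-10) + 10/s(3)) - z = (-2/(-10) + 10/3)*(2 + (-2/(-10) + 10/3)) - 1*1/40 = (-2*(-⅒) + 10*(⅓))*(2 + (-2*(-⅒) + 10*(⅓))) - 1/40 = (⅕ + 10/3)*(2 + (⅕ + 10/3)) - 1/40 = 53*(2 + 53/15)/15 - 1/40 = (53/15)*(83/15) - 1/40 = 4399/225 - 1/40 = 35147/1800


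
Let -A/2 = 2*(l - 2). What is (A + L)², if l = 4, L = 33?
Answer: 625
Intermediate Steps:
A = -8 (A = -4*(4 - 2) = -4*2 = -2*4 = -8)
(A + L)² = (-8 + 33)² = 25² = 625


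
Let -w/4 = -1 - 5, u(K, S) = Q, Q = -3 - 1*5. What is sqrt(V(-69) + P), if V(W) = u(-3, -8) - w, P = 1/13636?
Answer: I*sqrt(1487520559)/6818 ≈ 5.6568*I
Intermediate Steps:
Q = -8 (Q = -3 - 5 = -8)
u(K, S) = -8
w = 24 (w = -4*(-1 - 5) = -4*(-6) = 24)
P = 1/13636 ≈ 7.3335e-5
V(W) = -32 (V(W) = -8 - 1*24 = -8 - 24 = -32)
sqrt(V(-69) + P) = sqrt(-32 + 1/13636) = sqrt(-436351/13636) = I*sqrt(1487520559)/6818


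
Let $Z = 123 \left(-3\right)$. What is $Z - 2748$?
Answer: $-3117$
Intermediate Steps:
$Z = -369$
$Z - 2748 = -369 - 2748 = -3117$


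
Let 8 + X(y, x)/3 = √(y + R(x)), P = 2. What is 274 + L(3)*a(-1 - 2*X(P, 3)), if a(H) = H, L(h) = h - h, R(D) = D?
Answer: 274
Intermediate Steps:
L(h) = 0
X(y, x) = -24 + 3*√(x + y) (X(y, x) = -24 + 3*√(y + x) = -24 + 3*√(x + y))
274 + L(3)*a(-1 - 2*X(P, 3)) = 274 + 0*(-1 - 2*(-24 + 3*√(3 + 2))) = 274 + 0*(-1 - 2*(-24 + 3*√5)) = 274 + 0*(-1 + (48 - 6*√5)) = 274 + 0*(47 - 6*√5) = 274 + 0 = 274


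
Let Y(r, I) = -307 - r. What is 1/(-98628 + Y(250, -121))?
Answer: -1/99185 ≈ -1.0082e-5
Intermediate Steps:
1/(-98628 + Y(250, -121)) = 1/(-98628 + (-307 - 1*250)) = 1/(-98628 + (-307 - 250)) = 1/(-98628 - 557) = 1/(-99185) = -1/99185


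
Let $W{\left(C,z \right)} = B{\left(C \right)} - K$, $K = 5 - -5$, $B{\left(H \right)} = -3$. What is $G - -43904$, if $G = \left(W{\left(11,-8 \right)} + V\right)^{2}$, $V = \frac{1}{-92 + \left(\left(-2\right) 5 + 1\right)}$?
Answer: $\frac{449591300}{10201} \approx 44073.0$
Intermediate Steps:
$K = 10$ ($K = 5 + 5 = 10$)
$W{\left(C,z \right)} = -13$ ($W{\left(C,z \right)} = -3 - 10 = -13$)
$V = - \frac{1}{101}$ ($V = \frac{1}{-92 + \left(-10 + 1\right)} = \frac{1}{-92 - 9} = \frac{1}{-101} = - \frac{1}{101} \approx -0.009901$)
$G = \frac{1726596}{10201}$ ($G = \left(-13 - \frac{1}{101}\right)^{2} = \left(- \frac{1314}{101}\right)^{2} = \frac{1726596}{10201} \approx 169.26$)
$G - -43904 = \frac{1726596}{10201} - -43904 = \frac{1726596}{10201} + 43904 = \frac{449591300}{10201}$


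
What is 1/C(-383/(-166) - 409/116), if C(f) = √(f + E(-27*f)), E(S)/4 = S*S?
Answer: 2407*√4013131854/10032829635 ≈ 0.015198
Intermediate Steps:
E(S) = 4*S² (E(S) = 4*(S*S) = 4*S²)
C(f) = √(f + 2916*f²) (C(f) = √(f + 4*(-27*f)²) = √(f + 4*(729*f²)) = √(f + 2916*f²))
1/C(-383/(-166) - 409/116) = 1/(√((-383/(-166) - 409/116)*(1 + 2916*(-383/(-166) - 409/116)))) = 1/(√((-383*(-1/166) - 409*1/116)*(1 + 2916*(-383*(-1/166) - 409*1/116)))) = 1/(√((383/166 - 409/116)*(1 + 2916*(383/166 - 409/116)))) = 1/(√(-11733*(1 + 2916*(-11733/9628))/9628)) = 1/(√(-11733*(1 - 8553357/2407)/9628)) = 1/(√(-11733/9628*(-8550950/2407))) = 1/(√(50164148175/11587298)) = 1/(5*√4013131854/4814) = 2407*√4013131854/10032829635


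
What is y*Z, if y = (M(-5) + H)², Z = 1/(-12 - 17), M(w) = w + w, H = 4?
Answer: -36/29 ≈ -1.2414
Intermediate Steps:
M(w) = 2*w
Z = -1/29 (Z = 1/(-29) = -1/29 ≈ -0.034483)
y = 36 (y = (2*(-5) + 4)² = (-10 + 4)² = (-6)² = 36)
y*Z = 36*(-1/29) = -36/29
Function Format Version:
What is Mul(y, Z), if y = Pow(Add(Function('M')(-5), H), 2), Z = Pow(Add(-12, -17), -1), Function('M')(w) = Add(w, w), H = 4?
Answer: Rational(-36, 29) ≈ -1.2414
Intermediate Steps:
Function('M')(w) = Mul(2, w)
Z = Rational(-1, 29) (Z = Pow(-29, -1) = Rational(-1, 29) ≈ -0.034483)
y = 36 (y = Pow(Add(Mul(2, -5), 4), 2) = Pow(Add(-10, 4), 2) = Pow(-6, 2) = 36)
Mul(y, Z) = Mul(36, Rational(-1, 29)) = Rational(-36, 29)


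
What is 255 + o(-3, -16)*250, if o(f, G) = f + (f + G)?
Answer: -5245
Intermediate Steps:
o(f, G) = G + 2*f (o(f, G) = f + (G + f) = G + 2*f)
255 + o(-3, -16)*250 = 255 + (-16 + 2*(-3))*250 = 255 + (-16 - 6)*250 = 255 - 22*250 = 255 - 5500 = -5245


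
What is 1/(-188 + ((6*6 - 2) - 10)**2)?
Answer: 1/388 ≈ 0.0025773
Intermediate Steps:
1/(-188 + ((6*6 - 2) - 10)**2) = 1/(-188 + ((36 - 2) - 10)**2) = 1/(-188 + (34 - 10)**2) = 1/(-188 + 24**2) = 1/(-188 + 576) = 1/388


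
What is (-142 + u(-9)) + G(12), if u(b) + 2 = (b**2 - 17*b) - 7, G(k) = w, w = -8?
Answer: 75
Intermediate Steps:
G(k) = -8
u(b) = -9 + b**2 - 17*b (u(b) = -2 + ((b**2 - 17*b) - 7) = -2 + (-7 + b**2 - 17*b) = -9 + b**2 - 17*b)
(-142 + u(-9)) + G(12) = (-142 + (-9 + (-9)**2 - 17*(-9))) - 8 = (-142 + (-9 + 81 + 153)) - 8 = (-142 + 225) - 8 = 83 - 8 = 75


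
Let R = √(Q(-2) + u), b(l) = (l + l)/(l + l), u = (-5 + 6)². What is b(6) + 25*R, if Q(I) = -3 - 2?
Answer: 1 + 50*I ≈ 1.0 + 50.0*I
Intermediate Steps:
u = 1 (u = 1² = 1)
b(l) = 1 (b(l) = (2*l)/((2*l)) = (2*l)*(1/(2*l)) = 1)
Q(I) = -5
R = 2*I (R = √(-5 + 1) = √(-4) = 2*I ≈ 2.0*I)
b(6) + 25*R = 1 + 25*(2*I) = 1 + 50*I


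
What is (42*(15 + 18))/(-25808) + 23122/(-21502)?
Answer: -156633587/138730904 ≈ -1.1290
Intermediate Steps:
(42*(15 + 18))/(-25808) + 23122/(-21502) = (42*33)*(-1/25808) + 23122*(-1/21502) = 1386*(-1/25808) - 11561/10751 = -693/12904 - 11561/10751 = -156633587/138730904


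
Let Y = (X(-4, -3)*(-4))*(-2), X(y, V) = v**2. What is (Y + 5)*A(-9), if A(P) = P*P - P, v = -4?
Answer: 11970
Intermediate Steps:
X(y, V) = 16 (X(y, V) = (-4)**2 = 16)
A(P) = P**2 - P
Y = 128 (Y = (16*(-4))*(-2) = -64*(-2) = 128)
(Y + 5)*A(-9) = (128 + 5)*(-9*(-1 - 9)) = 133*(-9*(-10)) = 133*90 = 11970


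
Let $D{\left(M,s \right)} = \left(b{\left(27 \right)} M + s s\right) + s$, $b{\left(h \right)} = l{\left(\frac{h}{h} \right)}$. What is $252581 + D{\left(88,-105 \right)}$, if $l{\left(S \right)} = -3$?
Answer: $263237$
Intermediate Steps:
$b{\left(h \right)} = -3$
$D{\left(M,s \right)} = s + s^{2} - 3 M$ ($D{\left(M,s \right)} = \left(- 3 M + s s\right) + s = \left(- 3 M + s^{2}\right) + s = \left(s^{2} - 3 M\right) + s = s + s^{2} - 3 M$)
$252581 + D{\left(88,-105 \right)} = 252581 - \left(369 - 11025\right) = 252581 - -10656 = 252581 + 10656 = 263237$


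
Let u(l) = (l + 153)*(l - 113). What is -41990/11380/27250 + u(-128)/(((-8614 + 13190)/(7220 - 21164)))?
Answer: 40707386141959/2217250750 ≈ 18359.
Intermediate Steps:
u(l) = (-113 + l)*(153 + l) (u(l) = (153 + l)*(-113 + l) = (-113 + l)*(153 + l))
-41990/11380/27250 + u(-128)/(((-8614 + 13190)/(7220 - 21164))) = -41990/11380/27250 + (-17289 + (-128)**2 + 40*(-128))/(((-8614 + 13190)/(7220 - 21164))) = -41990*1/11380*(1/27250) + (-17289 + 16384 - 5120)/((4576/(-13944))) = -4199/1138*1/27250 - 6025/(4576*(-1/13944)) = -4199/31010500 - 6025/(-572/1743) = -4199/31010500 - 6025*(-1743/572) = -4199/31010500 + 10501575/572 = 40707386141959/2217250750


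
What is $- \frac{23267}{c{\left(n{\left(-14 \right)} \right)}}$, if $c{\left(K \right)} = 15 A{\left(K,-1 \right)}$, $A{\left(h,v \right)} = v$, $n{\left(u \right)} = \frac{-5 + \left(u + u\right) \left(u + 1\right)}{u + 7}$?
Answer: $\frac{23267}{15} \approx 1551.1$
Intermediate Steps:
$n{\left(u \right)} = \frac{-5 + 2 u \left(1 + u\right)}{7 + u}$
$c{\left(K \right)} = -15$ ($c{\left(K \right)} = 15 \left(-1\right) = -15$)
$- \frac{23267}{c{\left(n{\left(-14 \right)} \right)}} = - \frac{23267}{-15} = \left(-23267\right) \left(- \frac{1}{15}\right) = \frac{23267}{15}$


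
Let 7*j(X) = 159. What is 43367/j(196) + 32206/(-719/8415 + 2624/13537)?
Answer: 587073255248303/1963309263 ≈ 2.9902e+5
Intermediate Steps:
j(X) = 159/7 (j(X) = (⅐)*159 = 159/7)
43367/j(196) + 32206/(-719/8415 + 2624/13537) = 43367/(159/7) + 32206/(-719/8415 + 2624/13537) = 43367*(7/159) + 32206/(-719*1/8415 + 2624*(1/13537)) = 303569/159 + 32206/(-719/8415 + 2624/13537) = 303569/159 + 32206/(12347857/113913855) = 303569/159 + 32206*(113913855/12347857) = 303569/159 + 3668709614130/12347857 = 587073255248303/1963309263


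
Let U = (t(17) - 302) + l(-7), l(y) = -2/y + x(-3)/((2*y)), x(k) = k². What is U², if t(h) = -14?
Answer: 19616041/196 ≈ 1.0008e+5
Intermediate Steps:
l(y) = 5/(2*y) (l(y) = -2/y + (-3)²/((2*y)) = -2/y + 9*(1/(2*y)) = -2/y + 9/(2*y) = 5/(2*y))
U = -4429/14 (U = (-14 - 302) + (5/2)/(-7) = -316 + (5/2)*(-⅐) = -316 - 5/14 = -4429/14 ≈ -316.36)
U² = (-4429/14)² = 19616041/196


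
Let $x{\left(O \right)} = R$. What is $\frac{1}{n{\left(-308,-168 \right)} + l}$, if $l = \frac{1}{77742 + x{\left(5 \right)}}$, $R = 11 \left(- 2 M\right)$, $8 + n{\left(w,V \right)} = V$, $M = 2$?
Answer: $- \frac{77698}{13674847} \approx -0.0056818$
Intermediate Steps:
$n{\left(w,V \right)} = -8 + V$
$R = -44$ ($R = 11 \left(\left(-2\right) 2\right) = 11 \left(-4\right) = -44$)
$x{\left(O \right)} = -44$
$l = \frac{1}{77698}$ ($l = \frac{1}{77742 - 44} = \frac{1}{77698} \approx 1.287 \cdot 10^{-5}$)
$\frac{1}{n{\left(-308,-168 \right)} + l} = \frac{1}{\left(-8 - 168\right) + \frac{1}{77698}} = \frac{1}{-176 + \frac{1}{77698}} = \frac{1}{- \frac{13674847}{77698}} = - \frac{77698}{13674847}$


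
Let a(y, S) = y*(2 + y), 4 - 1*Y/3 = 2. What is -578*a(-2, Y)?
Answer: 0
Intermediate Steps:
Y = 6 (Y = 12 - 3*2 = 12 - 6 = 6)
-578*a(-2, Y) = -(-1156)*(2 - 2) = -(-1156)*0 = -578*0 = 0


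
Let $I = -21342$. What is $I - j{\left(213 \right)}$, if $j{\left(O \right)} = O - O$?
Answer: $-21342$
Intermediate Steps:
$j{\left(O \right)} = 0$
$I - j{\left(213 \right)} = -21342 - 0 = -21342 + 0 = -21342$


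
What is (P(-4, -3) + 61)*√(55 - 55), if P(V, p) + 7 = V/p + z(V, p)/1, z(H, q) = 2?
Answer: 0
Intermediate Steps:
P(V, p) = -5 + V/p (P(V, p) = -7 + (V/p + 2/1) = -7 + (V/p + 2*1) = -7 + (V/p + 2) = -7 + (2 + V/p) = -5 + V/p)
(P(-4, -3) + 61)*√(55 - 55) = ((-5 - 4/(-3)) + 61)*√(55 - 55) = ((-5 - 4*(-⅓)) + 61)*√0 = ((-5 + 4/3) + 61)*0 = (-11/3 + 61)*0 = (172/3)*0 = 0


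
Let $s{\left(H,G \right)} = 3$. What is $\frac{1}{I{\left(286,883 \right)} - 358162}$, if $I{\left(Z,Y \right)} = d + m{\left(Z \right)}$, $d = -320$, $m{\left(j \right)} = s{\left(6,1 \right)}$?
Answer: $- \frac{1}{358479} \approx -2.7896 \cdot 10^{-6}$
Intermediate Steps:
$m{\left(j \right)} = 3$
$I{\left(Z,Y \right)} = -317$ ($I{\left(Z,Y \right)} = -320 + 3 = -317$)
$\frac{1}{I{\left(286,883 \right)} - 358162} = \frac{1}{-317 - 358162} = \frac{1}{-358479} = - \frac{1}{358479}$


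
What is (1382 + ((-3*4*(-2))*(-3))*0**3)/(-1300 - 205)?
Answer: -1382/1505 ≈ -0.91827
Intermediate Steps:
(1382 + ((-3*4*(-2))*(-3))*0**3)/(-1300 - 205) = (1382 + (-12*(-2)*(-3))*0)/(-1505) = (1382 + (24*(-3))*0)*(-1/1505) = (1382 - 72*0)*(-1/1505) = (1382 + 0)*(-1/1505) = 1382*(-1/1505) = -1382/1505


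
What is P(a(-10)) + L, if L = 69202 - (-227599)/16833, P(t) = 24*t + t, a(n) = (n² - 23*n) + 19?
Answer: 1311972790/16833 ≈ 77941.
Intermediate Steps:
a(n) = 19 + n² - 23*n
P(t) = 25*t
L = 1165104865/16833 (L = 69202 - (-227599)/16833 = 69202 - 1*(-227599/16833) = 69202 + 227599/16833 = 1165104865/16833 ≈ 69216.)
P(a(-10)) + L = 25*(19 + (-10)² - 23*(-10)) + 1165104865/16833 = 25*(19 + 100 + 230) + 1165104865/16833 = 25*349 + 1165104865/16833 = 8725 + 1165104865/16833 = 1311972790/16833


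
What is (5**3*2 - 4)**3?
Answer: 14886936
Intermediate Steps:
(5**3*2 - 4)**3 = (125*2 - 4)**3 = (250 - 4)**3 = 246**3 = 14886936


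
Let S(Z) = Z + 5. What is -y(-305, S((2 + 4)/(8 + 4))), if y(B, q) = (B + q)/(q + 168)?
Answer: 599/347 ≈ 1.7262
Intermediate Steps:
S(Z) = 5 + Z
y(B, q) = (B + q)/(168 + q)
-y(-305, S((2 + 4)/(8 + 4))) = -(-305 + (5 + (2 + 4)/(8 + 4)))/(168 + (5 + (2 + 4)/(8 + 4))) = -(-305 + (5 + 6/12))/(168 + (5 + 6/12)) = -(-305 + (5 + 6*(1/12)))/(168 + (5 + 6*(1/12))) = -(-305 + (5 + ½))/(168 + (5 + ½)) = -(-305 + 11/2)/(168 + 11/2) = -(-599)/(347/2*2) = -2*(-599)/(347*2) = -1*(-599/347) = 599/347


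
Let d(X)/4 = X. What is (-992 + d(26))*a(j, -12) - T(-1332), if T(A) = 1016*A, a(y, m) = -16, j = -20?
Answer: 1367520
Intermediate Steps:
d(X) = 4*X
(-992 + d(26))*a(j, -12) - T(-1332) = (-992 + 4*26)*(-16) - 1016*(-1332) = (-992 + 104)*(-16) - 1*(-1353312) = -888*(-16) + 1353312 = 14208 + 1353312 = 1367520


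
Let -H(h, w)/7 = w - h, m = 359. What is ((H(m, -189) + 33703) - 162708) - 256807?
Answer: -381976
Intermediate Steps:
H(h, w) = -7*w + 7*h (H(h, w) = -7*(w - h) = -7*w + 7*h)
((H(m, -189) + 33703) - 162708) - 256807 = (((-7*(-189) + 7*359) + 33703) - 162708) - 256807 = (((1323 + 2513) + 33703) - 162708) - 256807 = ((3836 + 33703) - 162708) - 256807 = (37539 - 162708) - 256807 = -125169 - 256807 = -381976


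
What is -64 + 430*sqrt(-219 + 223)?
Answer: 796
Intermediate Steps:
-64 + 430*sqrt(-219 + 223) = -64 + 430*sqrt(4) = -64 + 430*2 = -64 + 860 = 796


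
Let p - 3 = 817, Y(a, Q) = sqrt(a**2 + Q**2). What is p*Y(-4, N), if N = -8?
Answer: 3280*sqrt(5) ≈ 7334.3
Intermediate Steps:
Y(a, Q) = sqrt(Q**2 + a**2)
p = 820 (p = 3 + 817 = 820)
p*Y(-4, N) = 820*sqrt((-8)**2 + (-4)**2) = 820*sqrt(64 + 16) = 820*sqrt(80) = 820*(4*sqrt(5)) = 3280*sqrt(5)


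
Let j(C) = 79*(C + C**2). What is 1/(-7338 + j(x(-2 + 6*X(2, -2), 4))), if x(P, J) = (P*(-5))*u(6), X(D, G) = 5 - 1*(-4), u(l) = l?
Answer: 1/192123822 ≈ 5.2050e-9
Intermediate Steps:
X(D, G) = 9 (X(D, G) = 5 + 4 = 9)
x(P, J) = -30*P (x(P, J) = (P*(-5))*6 = -5*P*6 = -30*P)
j(C) = 79*C + 79*C**2
1/(-7338 + j(x(-2 + 6*X(2, -2), 4))) = 1/(-7338 + 79*(-30*(-2 + 6*9))*(1 - 30*(-2 + 6*9))) = 1/(-7338 + 79*(-30*(-2 + 54))*(1 - 30*(-2 + 54))) = 1/(-7338 + 79*(-30*52)*(1 - 30*52)) = 1/(-7338 + 79*(-1560)*(1 - 1560)) = 1/(-7338 + 79*(-1560)*(-1559)) = 1/(-7338 + 192131160) = 1/192123822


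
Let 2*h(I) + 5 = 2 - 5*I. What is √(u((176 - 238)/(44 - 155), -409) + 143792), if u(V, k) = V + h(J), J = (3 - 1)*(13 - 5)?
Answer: √7084627170/222 ≈ 379.15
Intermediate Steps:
J = 16 (J = 2*8 = 16)
h(I) = -3/2 - 5*I/2 (h(I) = -5/2 + (2 - 5*I)/2 = -5/2 + (1 - 5*I/2) = -3/2 - 5*I/2)
u(V, k) = -83/2 + V (u(V, k) = V + (-3/2 - 5/2*16) = V + (-3/2 - 40) = V - 83/2 = -83/2 + V)
√(u((176 - 238)/(44 - 155), -409) + 143792) = √((-83/2 + (176 - 238)/(44 - 155)) + 143792) = √((-83/2 - 62/(-111)) + 143792) = √((-83/2 - 62*(-1/111)) + 143792) = √((-83/2 + 62/111) + 143792) = √(-9089/222 + 143792) = √(31912735/222) = √7084627170/222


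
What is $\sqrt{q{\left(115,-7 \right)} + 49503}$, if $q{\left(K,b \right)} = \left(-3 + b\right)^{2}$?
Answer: $\sqrt{49603} \approx 222.72$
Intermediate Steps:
$\sqrt{q{\left(115,-7 \right)} + 49503} = \sqrt{\left(-3 - 7\right)^{2} + 49503} = \sqrt{\left(-10\right)^{2} + 49503} = \sqrt{100 + 49503} = \sqrt{49603}$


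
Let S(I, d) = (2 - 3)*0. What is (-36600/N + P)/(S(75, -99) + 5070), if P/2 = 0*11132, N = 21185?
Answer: -244/716053 ≈ -0.00034076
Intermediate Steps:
P = 0 (P = 2*(0*11132) = 2*0 = 0)
S(I, d) = 0 (S(I, d) = -1*0 = 0)
(-36600/N + P)/(S(75, -99) + 5070) = (-36600/21185 + 0)/(0 + 5070) = (-36600*1/21185 + 0)/5070 = (-7320/4237 + 0)*(1/5070) = -7320/4237*1/5070 = -244/716053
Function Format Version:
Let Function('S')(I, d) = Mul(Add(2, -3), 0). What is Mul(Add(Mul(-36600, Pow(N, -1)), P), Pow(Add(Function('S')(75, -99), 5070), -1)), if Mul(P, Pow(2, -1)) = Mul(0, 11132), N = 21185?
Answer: Rational(-244, 716053) ≈ -0.00034076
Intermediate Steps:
P = 0 (P = Mul(2, Mul(0, 11132)) = Mul(2, 0) = 0)
Function('S')(I, d) = 0 (Function('S')(I, d) = Mul(-1, 0) = 0)
Mul(Add(Mul(-36600, Pow(N, -1)), P), Pow(Add(Function('S')(75, -99), 5070), -1)) = Mul(Add(Mul(-36600, Pow(21185, -1)), 0), Pow(Add(0, 5070), -1)) = Mul(Add(Mul(-36600, Rational(1, 21185)), 0), Pow(5070, -1)) = Mul(Add(Rational(-7320, 4237), 0), Rational(1, 5070)) = Mul(Rational(-7320, 4237), Rational(1, 5070)) = Rational(-244, 716053)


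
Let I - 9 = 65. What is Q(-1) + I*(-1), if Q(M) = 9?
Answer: -65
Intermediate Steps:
I = 74 (I = 9 + 65 = 74)
Q(-1) + I*(-1) = 9 + 74*(-1) = 9 - 74 = -65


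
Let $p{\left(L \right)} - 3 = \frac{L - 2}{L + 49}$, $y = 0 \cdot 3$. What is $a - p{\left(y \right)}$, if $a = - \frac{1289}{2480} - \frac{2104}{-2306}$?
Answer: $- \frac{359604393}{140112560} \approx -2.5665$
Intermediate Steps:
$a = \frac{1122743}{2859440}$ ($a = \left(-1289\right) \frac{1}{2480} - - \frac{1052}{1153} = - \frac{1289}{2480} + \frac{1052}{1153} = \frac{1122743}{2859440} \approx 0.39264$)
$y = 0$
$p{\left(L \right)} = 3 + \frac{-2 + L}{49 + L}$ ($p{\left(L \right)} = 3 + \frac{L - 2}{L + 49} = 3 + \frac{-2 + L}{49 + L}$)
$a - p{\left(y \right)} = \frac{1122743}{2859440} - \frac{145 + 4 \cdot 0}{49 + 0} = \frac{1122743}{2859440} - \frac{145 + 0}{49} = \frac{1122743}{2859440} - \frac{1}{49} \cdot 145 = \frac{1122743}{2859440} - \frac{145}{49} = - \frac{359604393}{140112560}$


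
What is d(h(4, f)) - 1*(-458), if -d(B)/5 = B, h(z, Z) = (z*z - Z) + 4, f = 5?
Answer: 383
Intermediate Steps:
h(z, Z) = 4 + z**2 - Z (h(z, Z) = (z**2 - Z) + 4 = 4 + z**2 - Z)
d(B) = -5*B
d(h(4, f)) - 1*(-458) = -5*(4 + 4**2 - 1*5) - 1*(-458) = -5*(4 + 16 - 5) + 458 = -5*15 + 458 = -75 + 458 = 383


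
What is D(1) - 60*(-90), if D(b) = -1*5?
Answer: 5395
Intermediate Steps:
D(b) = -5
D(1) - 60*(-90) = -5 - 60*(-90) = -5 + 5400 = 5395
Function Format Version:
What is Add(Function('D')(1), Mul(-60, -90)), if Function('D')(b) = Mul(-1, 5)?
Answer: 5395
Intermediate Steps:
Function('D')(b) = -5
Add(Function('D')(1), Mul(-60, -90)) = Add(-5, Mul(-60, -90)) = Add(-5, 5400) = 5395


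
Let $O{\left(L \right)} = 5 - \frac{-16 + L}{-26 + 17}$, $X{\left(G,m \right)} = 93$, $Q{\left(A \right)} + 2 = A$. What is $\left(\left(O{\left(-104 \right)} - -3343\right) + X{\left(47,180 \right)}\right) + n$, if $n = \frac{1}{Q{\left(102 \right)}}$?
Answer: $\frac{1028303}{300} \approx 3427.7$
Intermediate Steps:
$Q{\left(A \right)} = -2 + A$
$O{\left(L \right)} = \frac{29}{9} + \frac{L}{9}$ ($O{\left(L \right)} = 5 - \frac{-16 + L}{-9} = 5 - \left(-16 + L\right) \left(- \frac{1}{9}\right) = 5 - \left(\frac{16}{9} - \frac{L}{9}\right) = 5 + \left(- \frac{16}{9} + \frac{L}{9}\right) = \frac{29}{9} + \frac{L}{9}$)
$n = \frac{1}{100}$ ($n = \frac{1}{-2 + 102} = \frac{1}{100} \approx 0.01$)
$\left(\left(O{\left(-104 \right)} - -3343\right) + X{\left(47,180 \right)}\right) + n = \left(\left(\left(\frac{29}{9} + \frac{1}{9} \left(-104\right)\right) - -3343\right) + 93\right) + \frac{1}{100} = \left(\left(\left(\frac{29}{9} - \frac{104}{9}\right) + 3343\right) + 93\right) + \frac{1}{100} = \left(\left(- \frac{25}{3} + 3343\right) + 93\right) + \frac{1}{100} = \left(\frac{10004}{3} + 93\right) + \frac{1}{100} = \frac{10283}{3} + \frac{1}{100} = \frac{1028303}{300}$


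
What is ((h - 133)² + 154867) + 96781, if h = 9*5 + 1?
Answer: 259217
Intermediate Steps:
h = 46 (h = 45 + 1 = 46)
((h - 133)² + 154867) + 96781 = ((46 - 133)² + 154867) + 96781 = ((-87)² + 154867) + 96781 = (7569 + 154867) + 96781 = 162436 + 96781 = 259217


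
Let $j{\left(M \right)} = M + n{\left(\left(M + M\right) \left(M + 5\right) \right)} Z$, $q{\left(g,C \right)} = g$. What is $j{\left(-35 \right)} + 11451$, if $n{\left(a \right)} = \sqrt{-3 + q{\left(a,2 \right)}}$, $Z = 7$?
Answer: $11416 + 21 \sqrt{233} \approx 11737.0$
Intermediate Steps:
$n{\left(a \right)} = \sqrt{-3 + a}$
$j{\left(M \right)} = M + 7 \sqrt{-3 + 2 M \left(5 + M\right)}$ ($j{\left(M \right)} = M + \sqrt{-3 + \left(M + M\right) \left(M + 5\right)} 7 = M + \sqrt{-3 + 2 M \left(5 + M\right)} 7 = M + 7 \sqrt{-3 + 2 M \left(5 + M\right)}$)
$j{\left(-35 \right)} + 11451 = \left(-35 + 7 \sqrt{-3 + 2 \left(-35\right) \left(5 - 35\right)}\right) + 11451 = \left(-35 + 7 \sqrt{-3 + 2 \left(-35\right) \left(-30\right)}\right) + 11451 = \left(-35 + 7 \sqrt{-3 + 2100}\right) + 11451 = \left(-35 + 7 \sqrt{2097}\right) + 11451 = \left(-35 + 7 \cdot 3 \sqrt{233}\right) + 11451 = \left(-35 + 21 \sqrt{233}\right) + 11451 = 11416 + 21 \sqrt{233}$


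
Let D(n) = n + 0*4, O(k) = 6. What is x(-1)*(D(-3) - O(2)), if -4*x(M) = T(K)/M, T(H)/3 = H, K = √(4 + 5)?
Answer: -81/4 ≈ -20.250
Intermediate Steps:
K = 3 (K = √9 = 3)
T(H) = 3*H
x(M) = -9/(4*M) (x(M) = -3*3/(4*M) = -9/(4*M))
D(n) = n (D(n) = n + 0 = n)
x(-1)*(D(-3) - O(2)) = (-9/4/(-1))*(-3 - 1*6) = (-9/4*(-1))*(-3 - 6) = (9/4)*(-9) = -81/4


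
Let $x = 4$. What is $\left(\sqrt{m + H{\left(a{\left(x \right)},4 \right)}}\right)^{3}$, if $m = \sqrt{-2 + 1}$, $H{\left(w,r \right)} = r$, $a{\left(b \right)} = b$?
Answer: $\left(4 + i\right)^{\frac{3}{2}} \approx 7.8132 + 3.0077 i$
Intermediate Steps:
$m = i$ ($m = \sqrt{-1} = i \approx 1.0 i$)
$\left(\sqrt{m + H{\left(a{\left(x \right)},4 \right)}}\right)^{3} = \left(\sqrt{i + 4}\right)^{3} = \left(\sqrt{4 + i}\right)^{3} = \left(4 + i\right)^{\frac{3}{2}}$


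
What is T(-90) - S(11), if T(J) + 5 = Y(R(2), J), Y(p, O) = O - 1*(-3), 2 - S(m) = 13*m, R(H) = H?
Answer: 49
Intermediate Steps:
S(m) = 2 - 13*m
Y(p, O) = 3 + O (Y(p, O) = O + 3 = 3 + O)
T(J) = -2 + J (T(J) = -5 + (3 + J) = -2 + J)
T(-90) - S(11) = (-2 - 90) - (2 - 13*11) = -92 - (2 - 143) = -92 - 1*(-141) = -92 + 141 = 49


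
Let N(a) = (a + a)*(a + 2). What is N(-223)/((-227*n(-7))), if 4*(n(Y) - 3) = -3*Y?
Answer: -394264/7491 ≈ -52.632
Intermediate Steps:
n(Y) = 3 - 3*Y/4 (n(Y) = 3 + (-3*Y)/4 = 3 - 3*Y/4)
N(a) = 2*a*(2 + a) (N(a) = (2*a)*(2 + a) = 2*a*(2 + a))
N(-223)/((-227*n(-7))) = (2*(-223)*(2 - 223))/((-227*(3 - ¾*(-7)))) = (2*(-223)*(-221))/((-227*(3 + 21/4))) = 98566/((-227*33/4)) = 98566/(-7491/4) = 98566*(-4/7491) = -394264/7491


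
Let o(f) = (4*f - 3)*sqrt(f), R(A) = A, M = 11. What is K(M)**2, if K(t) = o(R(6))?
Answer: 2646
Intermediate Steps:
o(f) = sqrt(f)*(-3 + 4*f) (o(f) = (-3 + 4*f)*sqrt(f) = sqrt(f)*(-3 + 4*f))
K(t) = 21*sqrt(6) (K(t) = sqrt(6)*(-3 + 4*6) = sqrt(6)*(-3 + 24) = sqrt(6)*21 = 21*sqrt(6))
K(M)**2 = (21*sqrt(6))**2 = 2646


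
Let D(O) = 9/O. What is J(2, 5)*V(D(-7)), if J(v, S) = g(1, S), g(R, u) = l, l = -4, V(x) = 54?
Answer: -216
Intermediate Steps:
g(R, u) = -4
J(v, S) = -4
J(2, 5)*V(D(-7)) = -4*54 = -216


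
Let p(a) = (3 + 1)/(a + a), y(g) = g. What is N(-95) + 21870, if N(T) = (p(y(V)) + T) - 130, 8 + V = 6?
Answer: 21644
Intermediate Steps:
V = -2 (V = -8 + 6 = -2)
p(a) = 2/a (p(a) = 4/((2*a)) = 4*(1/(2*a)) = 2/a)
N(T) = -131 + T (N(T) = (2/(-2) + T) - 130 = (2*(-½) + T) - 130 = (-1 + T) - 130 = -131 + T)
N(-95) + 21870 = (-131 - 95) + 21870 = -226 + 21870 = 21644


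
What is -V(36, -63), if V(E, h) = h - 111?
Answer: 174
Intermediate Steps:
V(E, h) = -111 + h
-V(36, -63) = -(-111 - 63) = -1*(-174) = 174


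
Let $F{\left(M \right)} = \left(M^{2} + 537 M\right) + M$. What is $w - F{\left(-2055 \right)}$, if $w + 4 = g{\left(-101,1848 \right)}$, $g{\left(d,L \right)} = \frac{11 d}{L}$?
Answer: $- \frac{523729853}{168} \approx -3.1174 \cdot 10^{6}$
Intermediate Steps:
$g{\left(d,L \right)} = \frac{11 d}{L}$
$w = - \frac{773}{168}$ ($w = -4 + 11 \left(-101\right) \frac{1}{1848} = -4 - \frac{101}{168} = - \frac{773}{168} \approx -4.6012$)
$F{\left(M \right)} = M^{2} + 538 M$
$w - F{\left(-2055 \right)} = - \frac{773}{168} - - 2055 \left(538 - 2055\right) = - \frac{773}{168} - \left(-2055\right) \left(-1517\right) = - \frac{773}{168} - 3117435 = - \frac{523729853}{168}$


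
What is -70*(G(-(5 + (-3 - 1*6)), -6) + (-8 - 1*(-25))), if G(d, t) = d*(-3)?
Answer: -350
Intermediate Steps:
G(d, t) = -3*d
-70*(G(-(5 + (-3 - 1*6)), -6) + (-8 - 1*(-25))) = -70*(-(-3)*(5 + (-3 - 1*6)) + (-8 - 1*(-25))) = -70*(-(-3)*(5 + (-3 - 6)) + (-8 + 25)) = -70*(-(-3)*(5 - 9) + 17) = -70*(-(-3)*(-4) + 17) = -70*(-3*4 + 17) = -70*(-12 + 17) = -70*5 = -350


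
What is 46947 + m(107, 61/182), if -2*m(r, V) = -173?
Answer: 94067/2 ≈ 47034.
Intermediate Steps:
m(r, V) = 173/2 (m(r, V) = -½*(-173) = 173/2)
46947 + m(107, 61/182) = 46947 + 173/2 = 94067/2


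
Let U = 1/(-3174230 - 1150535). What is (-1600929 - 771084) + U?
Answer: -10258398801946/4324765 ≈ -2.3720e+6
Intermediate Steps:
U = -1/4324765 (U = 1/(-4324765) = -1/4324765 ≈ -2.3123e-7)
(-1600929 - 771084) + U = (-1600929 - 771084) - 1/4324765 = -2372013 - 1/4324765 = -10258398801946/4324765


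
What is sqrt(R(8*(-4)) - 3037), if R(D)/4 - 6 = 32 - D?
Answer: I*sqrt(2757) ≈ 52.507*I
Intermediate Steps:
R(D) = 152 - 4*D (R(D) = 24 + 4*(32 - D) = 24 + (128 - 4*D) = 152 - 4*D)
sqrt(R(8*(-4)) - 3037) = sqrt((152 - 32*(-4)) - 3037) = sqrt((152 - 4*(-32)) - 3037) = sqrt((152 + 128) - 3037) = sqrt(280 - 3037) = sqrt(-2757) = I*sqrt(2757)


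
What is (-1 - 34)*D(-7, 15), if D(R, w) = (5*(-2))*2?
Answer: 700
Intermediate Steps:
D(R, w) = -20 (D(R, w) = -10*2 = -20)
(-1 - 34)*D(-7, 15) = (-1 - 34)*(-20) = -35*(-20) = 700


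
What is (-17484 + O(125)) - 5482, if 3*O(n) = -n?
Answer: -69023/3 ≈ -23008.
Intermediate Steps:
O(n) = -n/3 (O(n) = (-n)/3 = -n/3)
(-17484 + O(125)) - 5482 = (-17484 - ⅓*125) - 5482 = (-17484 - 125/3) - 5482 = -52577/3 - 5482 = -69023/3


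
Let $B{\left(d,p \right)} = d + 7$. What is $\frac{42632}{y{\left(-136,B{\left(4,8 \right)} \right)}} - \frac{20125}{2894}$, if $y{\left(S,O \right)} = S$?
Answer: $- \frac{15764251}{49198} \approx -320.42$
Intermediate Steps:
$B{\left(d,p \right)} = 7 + d$
$\frac{42632}{y{\left(-136,B{\left(4,8 \right)} \right)}} - \frac{20125}{2894} = \frac{42632}{-136} - \frac{20125}{2894} = 42632 \left(- \frac{1}{136}\right) - \frac{20125}{2894} = - \frac{5329}{17} - \frac{20125}{2894} = - \frac{15764251}{49198}$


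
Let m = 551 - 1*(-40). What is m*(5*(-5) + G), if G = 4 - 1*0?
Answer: -12411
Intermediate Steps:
G = 4 (G = 4 + 0 = 4)
m = 591 (m = 551 + 40 = 591)
m*(5*(-5) + G) = 591*(5*(-5) + 4) = 591*(-25 + 4) = 591*(-21) = -12411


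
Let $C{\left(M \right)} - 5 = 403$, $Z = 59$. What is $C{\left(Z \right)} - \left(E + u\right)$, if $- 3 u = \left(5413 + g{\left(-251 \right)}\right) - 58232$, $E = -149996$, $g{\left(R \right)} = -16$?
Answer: $\frac{398377}{3} \approx 1.3279 \cdot 10^{5}$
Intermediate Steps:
$C{\left(M \right)} = 408$ ($C{\left(M \right)} = 5 + 403 = 408$)
$u = \frac{52835}{3}$ ($u = - \frac{\left(5413 - 16\right) - 58232}{3} = - \frac{5397 - 58232}{3} = \left(- \frac{1}{3}\right) \left(-52835\right) = \frac{52835}{3} \approx 17612.0$)
$C{\left(Z \right)} - \left(E + u\right) = 408 - \left(-149996 + \frac{52835}{3}\right) = 408 - - \frac{397153}{3} = 408 + \frac{397153}{3} = \frac{398377}{3}$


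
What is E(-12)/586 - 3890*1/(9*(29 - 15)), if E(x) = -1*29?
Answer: -1141597/36918 ≈ -30.923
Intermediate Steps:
E(x) = -29
E(-12)/586 - 3890*1/(9*(29 - 15)) = -29/586 - 3890*1/(9*(29 - 15)) = -29*1/586 - 3890/(9*14) = -29/586 - 3890/126 = -29/586 - 3890*1/126 = -29/586 - 1945/63 = -1141597/36918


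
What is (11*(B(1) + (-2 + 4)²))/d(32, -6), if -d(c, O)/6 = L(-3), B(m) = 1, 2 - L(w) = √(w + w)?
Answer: -11/6 - 11*I*√6/12 ≈ -1.8333 - 2.2454*I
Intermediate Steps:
L(w) = 2 - √2*√w (L(w) = 2 - √(w + w) = 2 - √(2*w) = 2 - √2*√w)
d(c, O) = -12 + 6*I*√6 (d(c, O) = -6*(2 - √2*√(-3)) = -6*(2 - √2*I*√3) = -6*(2 - I*√6) = -12 + 6*I*√6)
(11*(B(1) + (-2 + 4)²))/d(32, -6) = (11*(1 + (-2 + 4)²))/(-12 + 6*I*√6) = (11*(1 + 2²))/(-12 + 6*I*√6) = (11*(1 + 4))/(-12 + 6*I*√6) = (11*5)/(-12 + 6*I*√6) = 55/(-12 + 6*I*√6)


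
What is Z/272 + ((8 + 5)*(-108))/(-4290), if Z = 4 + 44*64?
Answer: 39999/3740 ≈ 10.695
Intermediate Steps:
Z = 2820 (Z = 4 + 2816 = 2820)
Z/272 + ((8 + 5)*(-108))/(-4290) = 2820/272 + ((8 + 5)*(-108))/(-4290) = 2820*(1/272) + (13*(-108))*(-1/4290) = 705/68 - 1404*(-1/4290) = 705/68 + 18/55 = 39999/3740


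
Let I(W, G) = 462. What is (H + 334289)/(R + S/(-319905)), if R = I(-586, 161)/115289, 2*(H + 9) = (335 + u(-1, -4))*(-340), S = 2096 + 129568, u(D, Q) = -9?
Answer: -1714130461866450/2505269131 ≈ -6.8421e+5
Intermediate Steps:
S = 131664
H = -55429 (H = -9 + ((335 - 9)*(-340))/2 = -9 + (326*(-340))/2 = -9 + (1/2)*(-110840) = -9 - 55420 = -55429)
R = 462/115289 ≈ 0.0040073
(H + 334289)/(R + S/(-319905)) = (-55429 + 334289)/(462/115289 + 131664/(-319905)) = 278860/(462/115289 + 131664*(-1/319905)) = 278860/(462/115289 - 43888/106635) = 278860/(-5010538262/12293842515) = 278860*(-12293842515/5010538262) = -1714130461866450/2505269131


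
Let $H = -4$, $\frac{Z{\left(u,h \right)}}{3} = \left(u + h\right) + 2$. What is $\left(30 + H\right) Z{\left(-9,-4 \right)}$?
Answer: $-858$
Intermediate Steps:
$Z{\left(u,h \right)} = 6 + 3 h + 3 u$ ($Z{\left(u,h \right)} = 3 \left(\left(u + h\right) + 2\right) = 3 \left(\left(h + u\right) + 2\right) = 3 \left(2 + h + u\right) = 6 + 3 h + 3 u$)
$\left(30 + H\right) Z{\left(-9,-4 \right)} = \left(30 - 4\right) \left(6 + 3 \left(-4\right) + 3 \left(-9\right)\right) = 26 \left(6 - 12 - 27\right) = 26 \left(-33\right) = -858$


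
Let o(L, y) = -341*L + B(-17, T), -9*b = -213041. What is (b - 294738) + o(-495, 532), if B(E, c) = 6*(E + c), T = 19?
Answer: -920338/9 ≈ -1.0226e+5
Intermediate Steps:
b = 213041/9 (b = -⅑*(-213041) = 213041/9 ≈ 23671.)
B(E, c) = 6*E + 6*c
o(L, y) = 12 - 341*L (o(L, y) = -341*L + (6*(-17) + 6*19) = -341*L + (-102 + 114) = -341*L + 12 = 12 - 341*L)
(b - 294738) + o(-495, 532) = (213041/9 - 294738) + (12 - 341*(-495)) = -2439601/9 + (12 + 168795) = -2439601/9 + 168807 = -920338/9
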